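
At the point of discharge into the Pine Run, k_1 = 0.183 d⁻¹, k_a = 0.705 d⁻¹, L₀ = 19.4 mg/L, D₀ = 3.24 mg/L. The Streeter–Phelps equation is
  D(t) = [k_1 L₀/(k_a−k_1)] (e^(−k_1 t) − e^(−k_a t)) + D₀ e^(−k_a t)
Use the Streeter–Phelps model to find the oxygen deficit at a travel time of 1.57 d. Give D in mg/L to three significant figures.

k_1 L₀/(k_a−k_1) = 0.183×19.4/(0.705−0.183) = 3.550/0.5220 = 6.801 mg/L.
e^(−k_1 t) = e^(−0.183×1.570) = 0.7503; e^(−k_a t) = e^(−0.705×1.570) = 0.3306.
D = 6.801 × (0.7503 − 0.3306) + 3.24 × 0.3306 = 2.854 + 1.071 = 3.925 mg/L.

D ≈ 3.93 mg/L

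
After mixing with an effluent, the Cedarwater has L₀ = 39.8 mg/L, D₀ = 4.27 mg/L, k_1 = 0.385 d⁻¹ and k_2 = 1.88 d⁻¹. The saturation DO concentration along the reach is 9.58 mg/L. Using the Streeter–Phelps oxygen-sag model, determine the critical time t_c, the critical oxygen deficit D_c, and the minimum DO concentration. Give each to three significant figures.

With k_2/k_1 = 4.883 and 1 − D₀(k_2−k_1)/(k_1 L₀) = 0.5834,
t_c = ln(4.883 × 0.5834) / (1.88 − 0.385) = ln(2.849) / 1.495 = 1.047/1.495 = 0.7003 d.
L(t_c) = L₀ e^(−k_1 t_c) = 39.8 × 0.7637 = 30.39 mg/L, and at the critical point k_2 D_c = k_1 L, so D_c = (0.385/1.88) × 30.39 = 6.224 mg/L.
Minimum DO = C_s − D_c = 9.58 − 6.224 = 3.356 mg/L.

t_c ≈ 0.700 d; D_c ≈ 6.22 mg/L; min DO ≈ 3.36 mg/L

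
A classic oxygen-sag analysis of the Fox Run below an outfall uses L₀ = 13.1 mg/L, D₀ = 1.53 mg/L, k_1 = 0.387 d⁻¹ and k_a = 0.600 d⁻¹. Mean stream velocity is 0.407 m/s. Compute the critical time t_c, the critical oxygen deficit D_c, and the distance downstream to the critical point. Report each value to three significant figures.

At the critical point dD/dt = 0, so k_1 L₀ e^(−k_1 t) = k_a D. Substituting D(t) from the Streeter–Phelps equation and solving for t gives
t_c = ln[(k_a/k_1)(1 − D₀(k_a−k_1)/(k_1 L₀))] / (k_a−k_1).
Here k_a−k_1 = 0.2130 d⁻¹ and 1 − D₀(k_a−k_1)/(k_1 L₀) = 1 − 1.53×0.2130/(0.387×13.1) = 0.9357, so
t_c = ln(1.550 × 0.9357) / 0.2130 = 0.3721 / 0.2130 = 1.747 d.
D_c = (k_1/k_a) L₀ e^(−k_1 t_c) = (0.387/0.600) × 13.1 × e^(−0.387×1.747) = 0.6450 × 13.1 × 0.5086 = 4.298 mg/L.
x_c = v t_c = 0.407 m/s × 1.747 d × 86400 s/d = 61430 m ≈ 61.4 km.

t_c ≈ 1.75 d; D_c ≈ 4.30 mg/L; x_c ≈ 61.4 km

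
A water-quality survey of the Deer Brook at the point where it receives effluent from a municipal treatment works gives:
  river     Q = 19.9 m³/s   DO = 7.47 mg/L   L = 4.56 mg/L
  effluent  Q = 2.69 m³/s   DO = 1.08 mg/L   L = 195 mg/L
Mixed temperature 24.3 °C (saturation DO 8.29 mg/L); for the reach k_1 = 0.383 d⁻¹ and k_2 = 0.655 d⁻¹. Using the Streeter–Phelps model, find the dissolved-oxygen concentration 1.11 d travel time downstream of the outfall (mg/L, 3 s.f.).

Mixed DO = (19.9×7.47 + 2.69×1.08)/(19.9+2.69) = 151.6/22.59 = 6.709 mg/L.
Mixed L₀ = (19.9×4.56 + 2.69×195)/(22.59) = 615.3/22.59 = 27.24 mg/L.
Initial deficit D₀ = C_s − DO₀ = 8.29 − 6.709 = 1.581 mg/L.
D(1.11) = [0.383×27.24/(0.655−0.383)](e^(−0.383×1.11) − e^(−0.655×1.11)) + 1.581 e^(−0.655×1.11)
= 38.35 × (0.6537 − 0.4833) + 1.581 × 0.4833 = 7.298 mg/L.
DO = 8.29 − 7.298 = 0.9924 mg/L.

DO ≈ 0.992 mg/L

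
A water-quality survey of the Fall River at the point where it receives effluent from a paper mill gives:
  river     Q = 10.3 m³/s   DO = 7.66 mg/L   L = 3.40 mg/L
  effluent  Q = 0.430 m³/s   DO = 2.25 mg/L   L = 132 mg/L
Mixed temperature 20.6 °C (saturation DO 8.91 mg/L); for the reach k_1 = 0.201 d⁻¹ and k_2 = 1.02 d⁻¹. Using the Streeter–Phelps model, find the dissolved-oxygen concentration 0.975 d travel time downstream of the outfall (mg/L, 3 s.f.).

Mixed DO = (10.3×7.66 + 0.430×2.25)/(10.3+0.430) = 79.87/10.73 = 7.443 mg/L.
Mixed L₀ = (10.3×3.40 + 0.430×132)/(10.73) = 91.78/10.73 = 8.554 mg/L.
Initial deficit D₀ = C_s − DO₀ = 8.91 − 7.443 = 1.467 mg/L.
D(0.975) = [0.201×8.554/(1.02−0.201)](e^(−0.201×0.975) − e^(−1.02×0.975)) + 1.467 e^(−1.02×0.975)
= 2.099 × (0.8220 − 0.3699) + 1.467 × 0.3699 = 1.492 mg/L.
DO = 8.91 − 1.492 = 7.418 mg/L.

DO ≈ 7.42 mg/L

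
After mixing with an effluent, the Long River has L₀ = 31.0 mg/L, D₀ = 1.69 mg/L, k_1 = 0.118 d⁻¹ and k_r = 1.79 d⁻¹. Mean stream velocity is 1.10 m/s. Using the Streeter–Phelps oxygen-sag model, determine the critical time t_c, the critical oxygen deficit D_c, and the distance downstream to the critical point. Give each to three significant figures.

t_c = [1/(k_r−k_1)] ln[(k_r/k_1)(1 − D₀(k_r−k_1)/(k_1 L₀))]
= [1/(1.79−0.118)] ln[(1.79/0.118)(1 − 1.69×1.672/(0.118×31.0))]
= (1/1.672) ln[15.17 × 0.2275] = 0.5981 × ln(3.452) = 0.5981 × 1.239 = 0.7409 d.
L(t_c) = L₀ e^(−k_1 t_c) = 31.0 × 0.9163 = 28.40 mg/L, and at the critical point k_r D_c = k_1 L, so D_c = (0.118/1.79) × 28.40 = 1.872 mg/L.
x_c = v t_c = 1.10 m/s × 0.7409 d × 86400 s/d = 70420 m ≈ 70.4 km.

t_c ≈ 0.741 d; D_c ≈ 1.87 mg/L; x_c ≈ 70.4 km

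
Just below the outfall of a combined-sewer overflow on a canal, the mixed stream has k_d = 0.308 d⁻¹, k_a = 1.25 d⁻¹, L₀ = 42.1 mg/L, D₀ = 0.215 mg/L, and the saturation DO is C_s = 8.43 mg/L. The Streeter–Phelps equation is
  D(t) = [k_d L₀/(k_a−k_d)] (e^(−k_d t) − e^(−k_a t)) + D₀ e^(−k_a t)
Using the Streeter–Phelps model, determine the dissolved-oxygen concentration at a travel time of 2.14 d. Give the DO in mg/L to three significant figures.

k_d L₀/(k_a−k_d) = 0.308×42.1/(1.25−0.308) = 12.97/0.9420 = 13.77 mg/L.
e^(−k_d t) = e^(−0.308×2.140) = 0.5173; e^(−k_a t) = e^(−1.25×2.140) = 0.06891.
D = 13.77 × (0.5173 − 0.06891) + 0.215 × 0.06891 = 6.172 + 0.01481 = 6.187 mg/L.
DO = C_s − D = 8.43 − 6.187 = 2.243 mg/L.

DO ≈ 2.24 mg/L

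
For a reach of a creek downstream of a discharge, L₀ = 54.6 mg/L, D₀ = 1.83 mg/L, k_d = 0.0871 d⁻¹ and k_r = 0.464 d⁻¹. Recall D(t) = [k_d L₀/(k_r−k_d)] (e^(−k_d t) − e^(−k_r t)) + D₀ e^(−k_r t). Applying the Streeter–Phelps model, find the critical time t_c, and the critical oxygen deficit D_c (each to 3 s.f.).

t_c ≈ 4.02 d; D_c ≈ 7.22 mg/L

t_c = [1/(k_r−k_d)] ln[(k_r/k_d)(1 − D₀(k_r−k_d)/(k_d L₀))]
= [1/(0.464−0.0871)] ln[(0.464/0.0871)(1 − 1.83×0.3769/(0.0871×54.6))]
= (1/0.3769) ln[5.327 × 0.8550] = 2.653 × ln(4.555) = 2.653 × 1.516 = 4.023 d.
D_c = (k_d/k_r) L₀ e^(−k_d t_c) = (0.0871/0.464) × 54.6 × e^(−0.0871×4.023) = 0.1877 × 54.6 × 0.7044 = 7.220 mg/L.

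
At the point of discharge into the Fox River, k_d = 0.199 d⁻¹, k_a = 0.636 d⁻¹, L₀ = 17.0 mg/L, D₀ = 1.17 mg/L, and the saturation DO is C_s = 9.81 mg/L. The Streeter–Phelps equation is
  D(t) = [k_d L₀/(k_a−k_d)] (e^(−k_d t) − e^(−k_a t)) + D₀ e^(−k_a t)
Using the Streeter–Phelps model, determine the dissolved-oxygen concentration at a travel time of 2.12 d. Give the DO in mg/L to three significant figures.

DO ≈ 6.44 mg/L

k_d L₀/(k_a−k_d) = 0.199×17.0/(0.636−0.199) = 3.383/0.4370 = 7.741 mg/L.
e^(−k_d t) = e^(−0.199×2.120) = 0.6558; e^(−k_a t) = e^(−0.636×2.120) = 0.2597.
D = 7.741 × (0.6558 − 0.2597) + 1.17 × 0.2597 = 3.067 + 0.3038 = 3.370 mg/L.
DO = C_s − D = 9.81 − 3.370 = 6.440 mg/L.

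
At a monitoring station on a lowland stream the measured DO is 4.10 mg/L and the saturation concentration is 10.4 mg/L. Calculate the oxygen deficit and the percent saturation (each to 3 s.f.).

D = C_s − C = 10.4 − 4.10 = 6.30 mg/L.
% saturation = 4.10/10.4 × 100 = 39.4 %.

D ≈ 6.30 mg/L; 39.4 % saturation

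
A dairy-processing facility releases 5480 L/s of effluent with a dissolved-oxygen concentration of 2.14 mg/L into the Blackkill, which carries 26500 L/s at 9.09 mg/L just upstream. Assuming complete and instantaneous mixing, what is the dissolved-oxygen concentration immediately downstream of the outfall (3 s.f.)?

7.90 mg/L

Flow-weighted mixing: C = (Q_r C_r + Q_w C_w)/(Q_r + Q_w)
= (26500×9.09 + 5480×2.14)/(26500 + 5480) = 252600/31980 = 7.899 mg/L.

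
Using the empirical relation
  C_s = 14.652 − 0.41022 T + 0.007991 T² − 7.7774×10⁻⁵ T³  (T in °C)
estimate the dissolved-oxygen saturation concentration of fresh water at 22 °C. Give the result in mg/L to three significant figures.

C_s ≈ 8.67 mg/L

C_s = 14.652 − 0.41022×22 + 0.007991×22² − 7.7774×10⁻⁵×22³ = 8.667 mg/L.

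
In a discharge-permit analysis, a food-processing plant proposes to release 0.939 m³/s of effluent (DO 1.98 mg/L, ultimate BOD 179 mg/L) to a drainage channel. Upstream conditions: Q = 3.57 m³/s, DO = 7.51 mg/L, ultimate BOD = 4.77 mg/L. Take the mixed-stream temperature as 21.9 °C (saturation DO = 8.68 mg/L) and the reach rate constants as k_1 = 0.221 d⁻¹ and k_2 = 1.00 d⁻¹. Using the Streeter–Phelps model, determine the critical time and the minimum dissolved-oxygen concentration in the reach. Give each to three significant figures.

Mixed DO = (3.57×7.51 + 0.939×1.98)/(3.57+0.939) = 28.67/4.509 = 6.358 mg/L.
Mixed L₀ = (3.57×4.77 + 0.939×179)/(4.509) = 185.1/4.509 = 41.05 mg/L.
Initial deficit D₀ = C_s − DO₀ = 8.68 − 6.358 = 2.322 mg/L.
t_c = (1/0.7790) ln[(1.00/0.221)(1 − 2.322×0.7790/(0.221×41.05))] = 1.284 × ln(3.623) = 1.652 d.
D_c = (0.221/1.00) × 41.05 × e^(−0.221×1.652) = 0.2210 × 41.05 × 0.6941 = 6.297 mg/L.
Minimum DO = 8.68 − 6.297 = 2.383 mg/L.

t_c ≈ 1.65 d; minimum DO ≈ 2.38 mg/L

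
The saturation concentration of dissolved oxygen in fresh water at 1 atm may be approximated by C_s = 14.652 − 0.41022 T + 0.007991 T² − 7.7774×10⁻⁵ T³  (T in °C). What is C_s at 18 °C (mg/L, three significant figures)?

C_s ≈ 9.40 mg/L

C_s = 14.652 − 0.41022×18 + 0.007991×18² − 7.7774×10⁻⁵×18³ = 9.404 mg/L.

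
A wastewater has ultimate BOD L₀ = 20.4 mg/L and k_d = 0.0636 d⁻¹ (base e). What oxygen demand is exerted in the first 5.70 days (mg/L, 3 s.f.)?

y ≈ 6.20 mg/L

y_t = L₀(1 − e^(−k_d t)) = 20.4 × (1 − e^(−0.0636×5.70))
= 20.4 × (1 − 0.6959) = 20.4 × 0.3041 = 6.203 mg/L.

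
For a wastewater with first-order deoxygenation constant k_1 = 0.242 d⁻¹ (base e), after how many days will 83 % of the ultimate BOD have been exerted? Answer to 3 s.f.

t ≈ 7.32 d

y/L₀ = 1 − e^(−k_1 t) = 0.83 ⇒ e^(−k_1 t) = 0.170
t = −ln(0.170) / 0.242 = 1.772 / 0.242 = 7.322 d.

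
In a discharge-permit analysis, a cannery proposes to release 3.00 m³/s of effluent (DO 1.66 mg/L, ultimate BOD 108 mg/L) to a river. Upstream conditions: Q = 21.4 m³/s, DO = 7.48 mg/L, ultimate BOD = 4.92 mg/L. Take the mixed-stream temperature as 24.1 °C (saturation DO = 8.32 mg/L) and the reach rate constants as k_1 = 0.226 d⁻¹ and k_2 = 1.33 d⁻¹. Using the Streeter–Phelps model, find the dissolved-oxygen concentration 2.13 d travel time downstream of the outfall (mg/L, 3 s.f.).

Mixed DO = (21.4×7.48 + 3.00×1.66)/(21.4+3.00) = 165.1/24.40 = 6.764 mg/L.
Mixed L₀ = (21.4×4.92 + 3.00×108)/(24.40) = 429.3/24.40 = 17.59 mg/L.
Initial deficit D₀ = C_s − DO₀ = 8.32 − 6.764 = 1.556 mg/L.
D(2.13) = [0.226×17.59/(1.33−0.226)](e^(−0.226×2.13) − e^(−1.33×2.13)) + 1.556 e^(−1.33×2.13)
= 3.602 × (0.6179 − 0.05884) + 1.556 × 0.05884 = 2.105 mg/L.
DO = 8.32 − 2.105 = 6.215 mg/L.

DO ≈ 6.21 mg/L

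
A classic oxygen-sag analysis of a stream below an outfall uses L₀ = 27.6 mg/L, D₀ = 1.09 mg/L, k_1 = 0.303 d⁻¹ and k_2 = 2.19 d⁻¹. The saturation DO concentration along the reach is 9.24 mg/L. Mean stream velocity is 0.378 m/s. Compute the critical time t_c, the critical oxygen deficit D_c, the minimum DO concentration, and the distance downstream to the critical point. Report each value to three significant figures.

t_c ≈ 0.899 d; D_c ≈ 2.91 mg/L; min DO ≈ 6.33 mg/L; x_c ≈ 29.3 km

At the critical point dD/dt = 0, so k_1 L₀ e^(−k_1 t) = k_2 D. Substituting D(t) from the Streeter–Phelps equation and solving for t gives
t_c = ln[(k_2/k_1)(1 − D₀(k_2−k_1)/(k_1 L₀))] / (k_2−k_1).
Here k_2−k_1 = 1.887 d⁻¹ and 1 − D₀(k_2−k_1)/(k_1 L₀) = 1 − 1.09×1.887/(0.303×27.6) = 0.7541, so
t_c = ln(7.228 × 0.7541) / 1.887 = 1.696 / 1.887 = 0.8986 d.
D_c = (k_1/k_2) L₀ e^(−k_1 t_c) = (0.303/2.19) × 27.6 × e^(−0.303×0.8986) = 0.1384 × 27.6 × 0.7616 = 2.908 mg/L.
Minimum DO = C_s − D_c = 9.24 − 2.908 = 6.332 mg/L.
x_c = v t_c = 0.378 m/s × 0.8986 d × 86400 s/d = 29350 m ≈ 29.3 km.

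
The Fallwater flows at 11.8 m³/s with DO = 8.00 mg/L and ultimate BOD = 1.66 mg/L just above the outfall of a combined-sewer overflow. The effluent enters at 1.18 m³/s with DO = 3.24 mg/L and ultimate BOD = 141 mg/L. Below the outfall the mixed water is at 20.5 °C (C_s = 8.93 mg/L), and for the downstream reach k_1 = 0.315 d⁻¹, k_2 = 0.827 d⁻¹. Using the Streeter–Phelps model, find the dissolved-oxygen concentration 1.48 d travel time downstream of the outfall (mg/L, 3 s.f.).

DO ≈ 5.59 mg/L

Mixed DO = (11.8×8.00 + 1.18×3.24)/(11.8+1.18) = 98.22/12.98 = 7.567 mg/L.
Mixed L₀ = (11.8×1.66 + 1.18×141)/(12.98) = 186.0/12.98 = 14.33 mg/L.
Initial deficit D₀ = C_s − DO₀ = 8.93 − 7.567 = 1.363 mg/L.
D(1.48) = [0.315×14.33/(0.827−0.315)](e^(−0.315×1.48) − e^(−0.827×1.48)) + 1.363 e^(−0.827×1.48)
= 8.815 × (0.6274 − 0.2941) + 1.363 × 0.2941 = 3.339 mg/L.
DO = 8.93 − 3.339 = 5.591 mg/L.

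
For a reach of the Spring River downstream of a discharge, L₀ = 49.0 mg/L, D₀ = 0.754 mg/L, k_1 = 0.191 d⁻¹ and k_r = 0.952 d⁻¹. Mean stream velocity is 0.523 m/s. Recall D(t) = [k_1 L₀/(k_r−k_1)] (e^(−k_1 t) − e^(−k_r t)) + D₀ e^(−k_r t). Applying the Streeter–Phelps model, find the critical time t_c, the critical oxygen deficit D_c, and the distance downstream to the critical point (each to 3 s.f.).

t_c ≈ 2.03 d; D_c ≈ 6.67 mg/L; x_c ≈ 91.6 km

At the critical point dD/dt = 0, so k_1 L₀ e^(−k_1 t) = k_r D. Substituting D(t) from the Streeter–Phelps equation and solving for t gives
t_c = ln[(k_r/k_1)(1 − D₀(k_r−k_1)/(k_1 L₀))] / (k_r−k_1).
Here k_r−k_1 = 0.7610 d⁻¹ and 1 − D₀(k_r−k_1)/(k_1 L₀) = 1 − 0.754×0.7610/(0.191×49.0) = 0.9387, so
t_c = ln(4.984 × 0.9387) / 0.7610 = 1.543 / 0.7610 = 2.028 d.
L(t_c) = L₀ e^(−k_1 t_c) = 49.0 × 0.6789 = 33.27 mg/L, and at the critical point k_r D_c = k_1 L, so D_c = (0.191/0.952) × 33.27 = 6.674 mg/L.
x_c = v t_c = 0.523 m/s × 2.028 d × 86400 s/d = 91620 m ≈ 91.6 km.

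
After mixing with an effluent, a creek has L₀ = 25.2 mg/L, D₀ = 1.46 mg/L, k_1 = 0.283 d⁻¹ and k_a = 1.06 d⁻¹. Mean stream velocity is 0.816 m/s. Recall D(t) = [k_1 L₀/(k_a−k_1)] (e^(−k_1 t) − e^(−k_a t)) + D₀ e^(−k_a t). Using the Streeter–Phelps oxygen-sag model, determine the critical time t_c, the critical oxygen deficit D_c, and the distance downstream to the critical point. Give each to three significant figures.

t_c ≈ 1.48 d; D_c ≈ 4.43 mg/L; x_c ≈ 104 km

With k_a/k_1 = 3.746 and 1 − D₀(k_a−k_1)/(k_1 L₀) = 0.8409,
t_c = ln(3.746 × 0.8409) / (1.06 − 0.283) = ln(3.150) / 0.7770 = 1.147/0.7770 = 1.477 d.
L(t_c) = L₀ e^(−k_1 t_c) = 25.2 × 0.6584 = 16.59 mg/L, and at the critical point k_a D_c = k_1 L, so D_c = (0.283/1.06) × 16.59 = 4.430 mg/L.
x_c = v t_c = 0.816 m/s × 1.477 d × 86400 s/d = 104100 m ≈ 104 km.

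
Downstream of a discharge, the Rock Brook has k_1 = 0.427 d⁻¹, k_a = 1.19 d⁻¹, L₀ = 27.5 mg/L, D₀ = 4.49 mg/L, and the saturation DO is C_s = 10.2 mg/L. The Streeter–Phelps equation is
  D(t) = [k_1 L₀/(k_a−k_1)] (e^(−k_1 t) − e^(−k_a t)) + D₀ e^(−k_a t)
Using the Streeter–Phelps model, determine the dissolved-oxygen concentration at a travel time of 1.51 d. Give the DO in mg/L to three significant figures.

k_1 L₀/(k_a−k_1) = 0.427×27.5/(1.19−0.427) = 11.74/0.7630 = 15.39 mg/L.
e^(−k_1 t) = e^(−0.427×1.510) = 0.5248; e^(−k_a t) = e^(−1.19×1.510) = 0.1658.
D = 15.39 × (0.5248 − 0.1658) + 4.49 × 0.1658 = 5.525 + 0.7445 = 6.269 mg/L.
DO = C_s − D = 10.2 − 6.269 = 3.931 mg/L.

DO ≈ 3.93 mg/L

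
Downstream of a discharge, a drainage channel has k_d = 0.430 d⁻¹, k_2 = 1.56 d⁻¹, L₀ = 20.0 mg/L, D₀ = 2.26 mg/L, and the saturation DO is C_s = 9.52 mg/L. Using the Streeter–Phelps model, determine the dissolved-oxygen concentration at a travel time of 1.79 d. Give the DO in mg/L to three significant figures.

k_d L₀/(k_2−k_d) = 0.430×20.0/(1.56−0.430) = 8.600/1.130 = 7.611 mg/L.
e^(−k_d t) = e^(−0.430×1.790) = 0.4632; e^(−k_2 t) = e^(−1.56×1.790) = 0.06127.
D = 7.611 × (0.4632 − 0.06127) + 2.26 × 0.06127 = 3.059 + 0.1385 = 3.197 mg/L.
DO = C_s − D = 9.52 − 3.197 = 6.323 mg/L.

DO ≈ 6.32 mg/L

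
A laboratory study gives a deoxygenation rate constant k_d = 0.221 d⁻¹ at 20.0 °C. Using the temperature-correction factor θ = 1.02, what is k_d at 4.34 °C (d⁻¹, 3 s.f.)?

k_d ≈ 0.162 d⁻¹

k_d(T₂) = k_d(T₁) · θ^(T₂−T₁) = 0.221 × 1.02^(4.34−20.0)
= 0.221 × 1.02^-15.7 = 0.221 × 0.7334 = 0.1621 d⁻¹.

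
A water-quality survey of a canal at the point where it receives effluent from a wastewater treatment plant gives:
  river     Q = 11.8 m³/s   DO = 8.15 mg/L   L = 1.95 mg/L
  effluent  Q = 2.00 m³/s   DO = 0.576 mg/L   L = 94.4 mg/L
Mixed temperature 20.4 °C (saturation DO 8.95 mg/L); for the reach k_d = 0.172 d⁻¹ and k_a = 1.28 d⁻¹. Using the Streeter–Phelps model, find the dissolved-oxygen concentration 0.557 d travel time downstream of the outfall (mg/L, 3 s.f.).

DO ≈ 7.02 mg/L

Mixed DO = (11.8×8.15 + 2.00×0.576)/(11.8+2.00) = 97.32/13.80 = 7.052 mg/L.
Mixed L₀ = (11.8×1.95 + 2.00×94.4)/(13.80) = 211.8/13.80 = 15.35 mg/L.
Initial deficit D₀ = C_s − DO₀ = 8.95 − 7.052 = 1.898 mg/L.
D(0.557) = [0.172×15.35/(1.28−0.172)](e^(−0.172×0.557) − e^(−1.28×0.557)) + 1.898 e^(−1.28×0.557)
= 2.383 × (0.9086 − 0.4902) + 1.898 × 0.4902 = 1.927 mg/L.
DO = 8.95 − 1.927 = 7.023 mg/L.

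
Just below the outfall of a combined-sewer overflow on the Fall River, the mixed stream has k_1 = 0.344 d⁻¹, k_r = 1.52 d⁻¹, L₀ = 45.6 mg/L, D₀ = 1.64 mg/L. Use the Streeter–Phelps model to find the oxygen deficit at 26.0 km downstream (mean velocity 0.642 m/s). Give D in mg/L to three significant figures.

Travel time t = x/v = 26.0 km / (0.642 m/s) = 26000 m / 0.642 m/s = 40500 s = 0.4687 d.
k_1 L₀/(k_r−k_1) = 0.344×45.6/(1.52−0.344) = 15.69/1.176 = 13.34 mg/L.
e^(−k_1 t) = e^(−0.344×0.4687) = 0.8511; e^(−k_r t) = e^(−1.52×0.4687) = 0.4904.
D = 13.34 × (0.8511 − 0.4904) + 1.64 × 0.4904 = 4.811 + 0.8043 = 5.615 mg/L.

D ≈ 5.61 mg/L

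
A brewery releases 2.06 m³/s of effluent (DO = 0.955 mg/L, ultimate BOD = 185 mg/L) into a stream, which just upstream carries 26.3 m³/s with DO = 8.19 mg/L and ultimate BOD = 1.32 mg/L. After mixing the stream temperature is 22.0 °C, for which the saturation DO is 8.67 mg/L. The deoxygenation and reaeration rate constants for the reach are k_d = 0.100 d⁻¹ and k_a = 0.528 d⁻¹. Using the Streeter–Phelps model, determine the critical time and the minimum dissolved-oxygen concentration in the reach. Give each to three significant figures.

Mixed DO = (26.3×8.19 + 2.06×0.955)/(26.3+2.06) = 217.4/28.36 = 7.664 mg/L.
Mixed L₀ = (26.3×1.32 + 2.06×185)/(28.36) = 415.8/28.36 = 14.66 mg/L.
Initial deficit D₀ = C_s − DO₀ = 8.67 − 7.664 = 1.006 mg/L.
t_c = (1/0.4280) ln[(0.528/0.100)(1 − 1.006×0.4280/(0.100×14.66))] = 2.336 × ln(3.730) = 3.076 d.
D_c = (0.100/0.528) × 14.66 × e^(−0.100×3.076) = 0.1894 × 14.66 × 0.7352 = 2.042 mg/L.
Minimum DO = 8.67 − 2.042 = 6.628 mg/L.

t_c ≈ 3.08 d; minimum DO ≈ 6.63 mg/L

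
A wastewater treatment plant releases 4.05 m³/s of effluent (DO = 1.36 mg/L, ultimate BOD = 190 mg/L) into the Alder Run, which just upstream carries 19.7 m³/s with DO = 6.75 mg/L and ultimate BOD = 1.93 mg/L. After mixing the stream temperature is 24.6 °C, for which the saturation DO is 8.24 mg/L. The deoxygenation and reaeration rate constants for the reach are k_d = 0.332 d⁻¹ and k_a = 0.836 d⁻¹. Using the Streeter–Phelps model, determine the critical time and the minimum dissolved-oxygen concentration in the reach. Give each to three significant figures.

t_c ≈ 1.61 d; minimum DO ≈ 0.319 mg/L

Mixed DO = (19.7×6.75 + 4.05×1.36)/(19.7+4.05) = 138.5/23.75 = 5.831 mg/L.
Mixed L₀ = (19.7×1.93 + 4.05×190)/(23.75) = 807.5/23.75 = 34.00 mg/L.
Initial deficit D₀ = C_s − DO₀ = 8.24 − 5.831 = 2.409 mg/L.
t_c = (1/0.5040) ln[(0.836/0.332)(1 − 2.409×0.5040/(0.332×34.00))] = 1.984 × ln(2.247) = 1.607 d.
D_c = (0.332/0.836) × 34.00 × e^(−0.332×1.607) = 0.3971 × 34.00 × 0.5866 = 7.921 mg/L.
Minimum DO = 8.24 − 7.921 = 0.3190 mg/L.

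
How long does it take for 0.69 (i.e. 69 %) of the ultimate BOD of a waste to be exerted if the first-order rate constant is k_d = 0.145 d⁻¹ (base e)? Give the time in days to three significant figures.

t ≈ 8.08 d

y/L₀ = 1 − e^(−k_d t) = 0.69 ⇒ e^(−k_d t) = 0.310
t = −ln(0.310) / 0.145 = 1.171 / 0.145 = 8.077 d.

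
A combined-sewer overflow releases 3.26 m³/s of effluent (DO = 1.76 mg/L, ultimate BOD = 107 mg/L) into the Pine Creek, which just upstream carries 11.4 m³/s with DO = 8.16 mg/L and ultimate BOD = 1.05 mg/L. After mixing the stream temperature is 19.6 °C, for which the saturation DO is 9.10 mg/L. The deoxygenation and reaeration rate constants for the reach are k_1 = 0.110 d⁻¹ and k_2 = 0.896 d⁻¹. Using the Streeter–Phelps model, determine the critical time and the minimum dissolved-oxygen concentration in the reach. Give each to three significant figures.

Mixed DO = (11.4×8.16 + 3.26×1.76)/(11.4+3.26) = 98.76/14.66 = 6.737 mg/L.
Mixed L₀ = (11.4×1.05 + 3.26×107)/(14.66) = 360.8/14.66 = 24.61 mg/L.
Initial deficit D₀ = C_s − DO₀ = 9.10 − 6.737 = 2.363 mg/L.
t_c = (1/0.7860) ln[(0.896/0.110)(1 − 2.363×0.7860/(0.110×24.61))] = 1.272 × ln(2.557) = 1.194 d.
D_c = (0.110/0.896) × 24.61 × e^(−0.110×1.194) = 0.1228 × 24.61 × 0.8769 = 2.649 mg/L.
Minimum DO = 9.10 − 2.649 = 6.451 mg/L.

t_c ≈ 1.19 d; minimum DO ≈ 6.45 mg/L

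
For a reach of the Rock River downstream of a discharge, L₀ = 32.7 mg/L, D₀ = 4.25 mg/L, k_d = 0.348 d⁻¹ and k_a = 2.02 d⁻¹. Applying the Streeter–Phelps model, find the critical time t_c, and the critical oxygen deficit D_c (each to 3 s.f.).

t_c ≈ 0.466 d; D_c ≈ 4.79 mg/L

At the critical point dD/dt = 0, so k_d L₀ e^(−k_d t) = k_a D. Substituting D(t) from the Streeter–Phelps equation and solving for t gives
t_c = ln[(k_a/k_d)(1 − D₀(k_a−k_d)/(k_d L₀))] / (k_a−k_d).
Here k_a−k_d = 1.672 d⁻¹ and 1 − D₀(k_a−k_d)/(k_d L₀) = 1 − 4.25×1.672/(0.348×32.7) = 0.3755, so
t_c = ln(5.805 × 0.3755) / 1.672 = 0.7793 / 1.672 = 0.4661 d.
L(t_c) = L₀ e^(−k_d t_c) = 32.7 × 0.8503 = 27.80 mg/L, and at the critical point k_a D_c = k_d L, so D_c = (0.348/2.02) × 27.80 = 4.790 mg/L.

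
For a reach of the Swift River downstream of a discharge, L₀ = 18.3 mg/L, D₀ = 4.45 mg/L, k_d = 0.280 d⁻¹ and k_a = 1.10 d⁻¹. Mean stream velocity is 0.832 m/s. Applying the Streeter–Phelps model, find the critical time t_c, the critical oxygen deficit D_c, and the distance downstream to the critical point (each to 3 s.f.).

With k_a/k_d = 3.929 and 1 − D₀(k_a−k_d)/(k_d L₀) = 0.2879,
t_c = ln(3.929 × 0.2879) / (1.10 − 0.280) = ln(1.131) / 0.8200 = 0.1230/0.8200 = 0.1500 d.
L(t_c) = L₀ e^(−k_d t_c) = 18.3 × 0.9589 = 17.55 mg/L, and at the critical point k_a D_c = k_d L, so D_c = (0.280/1.10) × 17.55 = 4.467 mg/L.
x_c = v t_c = 0.832 m/s × 0.1500 d × 86400 s/d = 10780 m ≈ 10.8 km.

t_c ≈ 0.150 d; D_c ≈ 4.47 mg/L; x_c ≈ 10.8 km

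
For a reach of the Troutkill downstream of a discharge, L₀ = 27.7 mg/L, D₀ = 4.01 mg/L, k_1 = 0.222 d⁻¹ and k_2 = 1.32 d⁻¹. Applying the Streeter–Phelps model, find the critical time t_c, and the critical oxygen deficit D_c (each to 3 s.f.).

With k_2/k_1 = 5.946 and 1 − D₀(k_2−k_1)/(k_1 L₀) = 0.2840,
t_c = ln(5.946 × 0.2840) / (1.32 − 0.222) = ln(1.689) / 1.098 = 0.5239/1.098 = 0.4772 d.
L(t_c) = L₀ e^(−k_1 t_c) = 27.7 × 0.8995 = 24.92 mg/L, and at the critical point k_2 D_c = k_1 L, so D_c = (0.222/1.32) × 24.92 = 4.190 mg/L.

t_c ≈ 0.477 d; D_c ≈ 4.19 mg/L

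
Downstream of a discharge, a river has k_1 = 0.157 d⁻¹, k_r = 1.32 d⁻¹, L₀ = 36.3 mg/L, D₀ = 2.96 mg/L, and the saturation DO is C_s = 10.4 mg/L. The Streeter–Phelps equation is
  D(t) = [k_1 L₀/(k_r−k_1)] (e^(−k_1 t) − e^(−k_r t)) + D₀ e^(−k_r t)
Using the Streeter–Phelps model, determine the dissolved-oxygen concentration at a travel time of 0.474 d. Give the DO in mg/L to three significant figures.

DO ≈ 6.89 mg/L

k_1 L₀/(k_r−k_1) = 0.157×36.3/(1.32−0.157) = 5.699/1.163 = 4.900 mg/L.
e^(−k_1 t) = e^(−0.157×0.4740) = 0.9283; e^(−k_r t) = e^(−1.32×0.4740) = 0.5349.
D = 4.900 × (0.9283 − 0.5349) + 2.96 × 0.5349 = 1.928 + 1.583 = 3.511 mg/L.
DO = C_s − D = 10.4 − 3.511 = 6.889 mg/L.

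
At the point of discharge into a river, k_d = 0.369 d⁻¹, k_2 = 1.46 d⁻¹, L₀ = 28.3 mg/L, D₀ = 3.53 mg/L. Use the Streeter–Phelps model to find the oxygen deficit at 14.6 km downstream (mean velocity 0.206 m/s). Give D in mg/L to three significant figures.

D ≈ 5.25 mg/L

Travel time t = x/v = 14.6 km / (0.206 m/s) = 14600 m / 0.206 m/s = 70870 s = 0.8203 d.
k_d L₀/(k_2−k_d) = 0.369×28.3/(1.46−0.369) = 10.44/1.091 = 9.572 mg/L.
e^(−k_d t) = e^(−0.369×0.8203) = 0.7388; e^(−k_2 t) = e^(−1.46×0.8203) = 0.3019.
D = 9.572 × (0.7388 − 0.3019) + 3.53 × 0.3019 = 4.182 + 1.066 = 5.248 mg/L.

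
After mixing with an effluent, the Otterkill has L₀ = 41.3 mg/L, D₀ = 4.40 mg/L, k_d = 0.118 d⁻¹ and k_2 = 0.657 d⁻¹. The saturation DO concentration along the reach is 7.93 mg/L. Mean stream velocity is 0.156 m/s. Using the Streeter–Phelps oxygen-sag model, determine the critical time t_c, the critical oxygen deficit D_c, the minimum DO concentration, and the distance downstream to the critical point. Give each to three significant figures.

t_c ≈ 1.95 d; D_c ≈ 5.89 mg/L; min DO ≈ 2.04 mg/L; x_c ≈ 26.3 km

t_c = [1/(k_2−k_d)] ln[(k_2/k_d)(1 − D₀(k_2−k_d)/(k_d L₀))]
= [1/(0.657−0.118)] ln[(0.657/0.118)(1 − 4.40×0.5390/(0.118×41.3))]
= (1/0.5390) ln[5.568 × 0.5134] = 1.855 × ln(2.858) = 1.855 × 1.050 = 1.948 d.
D_c = (k_d/k_2) L₀ e^(−k_d t_c) = (0.118/0.657) × 41.3 × e^(−0.118×1.948) = 0.1796 × 41.3 × 0.7946 = 5.894 mg/L.
Minimum DO = C_s − D_c = 7.93 − 5.894 = 2.036 mg/L.
x_c = v t_c = 0.156 m/s × 1.948 d × 86400 s/d = 26260 m ≈ 26.3 km.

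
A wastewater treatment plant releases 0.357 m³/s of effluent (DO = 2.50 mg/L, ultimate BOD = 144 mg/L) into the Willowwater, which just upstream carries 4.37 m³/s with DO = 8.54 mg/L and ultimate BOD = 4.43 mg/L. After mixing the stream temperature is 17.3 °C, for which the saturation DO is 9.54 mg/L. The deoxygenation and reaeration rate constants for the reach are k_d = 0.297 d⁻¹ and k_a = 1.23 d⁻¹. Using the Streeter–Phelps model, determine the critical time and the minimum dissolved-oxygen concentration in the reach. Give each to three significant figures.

t_c ≈ 1.13 d; minimum DO ≈ 6.96 mg/L

Mixed DO = (4.37×8.54 + 0.357×2.50)/(4.37+0.357) = 38.21/4.727 = 8.084 mg/L.
Mixed L₀ = (4.37×4.43 + 0.357×144)/(4.727) = 70.77/4.727 = 14.97 mg/L.
Initial deficit D₀ = C_s − DO₀ = 9.54 − 8.084 = 1.456 mg/L.
t_c = (1/0.9330) ln[(1.23/0.297)(1 − 1.456×0.9330/(0.297×14.97))] = 1.072 × ln(2.876) = 1.132 d.
D_c = (0.297/1.23) × 14.97 × e^(−0.297×1.132) = 0.2415 × 14.97 × 0.7144 = 2.583 mg/L.
Minimum DO = 9.54 − 2.583 = 6.957 mg/L.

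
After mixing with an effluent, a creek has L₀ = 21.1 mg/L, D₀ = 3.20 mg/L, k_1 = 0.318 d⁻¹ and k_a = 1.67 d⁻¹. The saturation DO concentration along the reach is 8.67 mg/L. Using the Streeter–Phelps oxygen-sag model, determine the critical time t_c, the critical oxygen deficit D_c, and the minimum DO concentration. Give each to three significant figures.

t_c ≈ 0.461 d; D_c ≈ 3.47 mg/L; min DO ≈ 5.20 mg/L

With k_a/k_1 = 5.252 and 1 − D₀(k_a−k_1)/(k_1 L₀) = 0.3552,
t_c = ln(5.252 × 0.3552) / (1.67 − 0.318) = ln(1.865) / 1.352 = 0.6235/1.352 = 0.4612 d.
L(t_c) = L₀ e^(−k_1 t_c) = 21.1 × 0.8636 = 18.22 mg/L, and at the critical point k_a D_c = k_1 L, so D_c = (0.318/1.67) × 18.22 = 3.470 mg/L.
Minimum DO = C_s − D_c = 8.67 − 3.470 = 5.200 mg/L.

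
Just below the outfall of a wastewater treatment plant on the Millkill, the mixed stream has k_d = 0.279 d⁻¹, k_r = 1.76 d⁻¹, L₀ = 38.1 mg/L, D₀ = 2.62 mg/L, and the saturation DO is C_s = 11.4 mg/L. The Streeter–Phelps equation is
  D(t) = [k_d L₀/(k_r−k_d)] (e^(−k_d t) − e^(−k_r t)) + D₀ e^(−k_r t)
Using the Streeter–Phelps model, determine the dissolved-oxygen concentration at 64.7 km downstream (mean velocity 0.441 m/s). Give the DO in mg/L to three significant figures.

Travel time t = x/v = 64.7 km / (0.441 m/s) = 64700 m / 0.441 m/s = 146700 s = 1.698 d.
k_d L₀/(k_r−k_d) = 0.279×38.1/(1.76−0.279) = 10.63/1.481 = 7.178 mg/L.
e^(−k_d t) = e^(−0.279×1.698) = 0.6227; e^(−k_r t) = e^(−1.76×1.698) = 0.05036.
D = 7.178 × (0.6227 − 0.05036) + 2.62 × 0.05036 = 4.108 + 0.1319 = 4.240 mg/L.
DO = C_s − D = 11.4 − 4.240 = 7.160 mg/L.

DO ≈ 7.16 mg/L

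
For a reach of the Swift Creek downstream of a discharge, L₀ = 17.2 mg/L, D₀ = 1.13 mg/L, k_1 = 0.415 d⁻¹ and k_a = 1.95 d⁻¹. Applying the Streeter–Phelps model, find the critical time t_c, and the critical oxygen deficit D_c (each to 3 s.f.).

t_c ≈ 0.827 d; D_c ≈ 2.60 mg/L

t_c = [1/(k_a−k_1)] ln[(k_a/k_1)(1 − D₀(k_a−k_1)/(k_1 L₀))]
= [1/(1.95−0.415)] ln[(1.95/0.415)(1 − 1.13×1.535/(0.415×17.2))]
= (1/1.535) ln[4.699 × 0.7570] = 0.6515 × ln(3.557) = 0.6515 × 1.269 = 0.8267 d.
L(t_c) = L₀ e^(−k_1 t_c) = 17.2 × 0.7096 = 12.21 mg/L, and at the critical point k_a D_c = k_1 L, so D_c = (0.415/1.95) × 12.21 = 2.597 mg/L.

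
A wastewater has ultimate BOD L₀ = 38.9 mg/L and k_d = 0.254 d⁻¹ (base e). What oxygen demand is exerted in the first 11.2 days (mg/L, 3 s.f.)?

y ≈ 36.6 mg/L

y_t = L₀(1 − e^(−k_d t)) = 38.9 × (1 − e^(−0.254×11.2))
= 38.9 × (1 − 0.05815) = 38.9 × 0.9419 = 36.64 mg/L.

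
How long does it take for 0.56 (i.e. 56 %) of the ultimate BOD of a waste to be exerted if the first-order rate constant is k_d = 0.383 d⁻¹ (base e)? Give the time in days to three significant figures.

t ≈ 2.14 d

y/L₀ = 1 − e^(−k_d t) = 0.56 ⇒ e^(−k_d t) = 0.440
t = −ln(0.440) / 0.383 = 0.8210 / 0.383 = 2.144 d.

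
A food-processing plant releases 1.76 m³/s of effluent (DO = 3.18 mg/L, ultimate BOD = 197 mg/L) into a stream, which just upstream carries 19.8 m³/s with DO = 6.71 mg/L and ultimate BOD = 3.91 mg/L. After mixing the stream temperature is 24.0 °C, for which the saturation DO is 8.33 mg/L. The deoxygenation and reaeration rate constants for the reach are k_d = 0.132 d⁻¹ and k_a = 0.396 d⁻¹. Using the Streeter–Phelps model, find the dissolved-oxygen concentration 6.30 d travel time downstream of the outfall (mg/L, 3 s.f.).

Mixed DO = (19.8×6.71 + 1.76×3.18)/(19.8+1.76) = 138.5/21.56 = 6.422 mg/L.
Mixed L₀ = (19.8×3.91 + 1.76×197)/(21.56) = 424.1/21.56 = 19.67 mg/L.
Initial deficit D₀ = C_s − DO₀ = 8.33 − 6.422 = 1.908 mg/L.
D(6.30) = [0.132×19.67/(0.396−0.132)](e^(−0.132×6.30) − e^(−0.396×6.30)) + 1.908 e^(−0.396×6.30)
= 9.836 × (0.4354 − 0.08251) + 1.908 × 0.08251 = 3.628 mg/L.
DO = 8.33 − 3.628 = 4.702 mg/L.

DO ≈ 4.70 mg/L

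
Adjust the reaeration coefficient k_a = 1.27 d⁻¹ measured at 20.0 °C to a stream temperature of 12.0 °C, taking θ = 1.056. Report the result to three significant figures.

k_a(T₂) = k_a(T₁) · θ^(T₂−T₁) = 1.27 × 1.056^(12.0−20.0)
= 1.27 × 1.056^-8.00 = 1.27 × 0.6467 = 0.8213 d⁻¹.

k_a ≈ 0.821 d⁻¹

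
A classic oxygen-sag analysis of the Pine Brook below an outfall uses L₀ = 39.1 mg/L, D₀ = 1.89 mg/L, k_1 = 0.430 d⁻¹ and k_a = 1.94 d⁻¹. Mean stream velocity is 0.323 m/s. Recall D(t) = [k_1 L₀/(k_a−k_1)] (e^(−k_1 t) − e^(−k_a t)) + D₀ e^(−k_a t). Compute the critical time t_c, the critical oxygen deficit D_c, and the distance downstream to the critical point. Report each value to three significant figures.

At the critical point dD/dt = 0, so k_1 L₀ e^(−k_1 t) = k_a D. Substituting D(t) from the Streeter–Phelps equation and solving for t gives
t_c = ln[(k_a/k_1)(1 − D₀(k_a−k_1)/(k_1 L₀))] / (k_a−k_1).
Here k_a−k_1 = 1.510 d⁻¹ and 1 − D₀(k_a−k_1)/(k_1 L₀) = 1 − 1.89×1.510/(0.430×39.1) = 0.8303, so
t_c = ln(4.512 × 0.8303) / 1.510 = 1.321 / 1.510 = 0.8746 d.
D_c = (k_1/k_a) L₀ e^(−k_1 t_c) = (0.430/1.94) × 39.1 × e^(−0.430×0.8746) = 0.2216 × 39.1 × 0.6866 = 5.950 mg/L.
x_c = v t_c = 0.323 m/s × 0.8746 d × 86400 s/d = 24410 m ≈ 24.4 km.

t_c ≈ 0.875 d; D_c ≈ 5.95 mg/L; x_c ≈ 24.4 km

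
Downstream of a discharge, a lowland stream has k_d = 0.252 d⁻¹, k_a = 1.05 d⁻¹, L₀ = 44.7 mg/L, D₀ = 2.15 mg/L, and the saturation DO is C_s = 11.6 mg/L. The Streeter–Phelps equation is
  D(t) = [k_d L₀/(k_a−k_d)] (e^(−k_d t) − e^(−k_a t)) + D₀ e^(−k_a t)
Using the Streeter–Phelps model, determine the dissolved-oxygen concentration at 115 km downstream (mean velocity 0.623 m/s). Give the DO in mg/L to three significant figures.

Travel time t = x/v = 115 km / (0.623 m/s) = 115000 m / 0.623 m/s = 184600 s = 2.136 d.
k_d L₀/(k_a−k_d) = 0.252×44.7/(1.05−0.252) = 11.26/0.7980 = 14.12 mg/L.
e^(−k_d t) = e^(−0.252×2.136) = 0.5837; e^(−k_a t) = e^(−1.05×2.136) = 0.1061.
D = 14.12 × (0.5837 − 0.1061) + 2.15 × 0.1061 = 6.741 + 0.2281 = 6.970 mg/L.
DO = C_s − D = 11.6 − 6.970 = 4.630 mg/L.

DO ≈ 4.63 mg/L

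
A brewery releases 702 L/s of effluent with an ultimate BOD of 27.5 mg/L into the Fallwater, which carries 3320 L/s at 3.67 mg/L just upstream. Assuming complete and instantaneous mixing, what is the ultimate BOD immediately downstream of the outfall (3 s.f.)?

7.83 mg/L

Flow-weighted mixing: C = (Q_r C_r + Q_w C_w)/(Q_r + Q_w)
= (3320×3.67 + 702×27.5)/(3320 + 702) = 31490/4022 = 7.829 mg/L.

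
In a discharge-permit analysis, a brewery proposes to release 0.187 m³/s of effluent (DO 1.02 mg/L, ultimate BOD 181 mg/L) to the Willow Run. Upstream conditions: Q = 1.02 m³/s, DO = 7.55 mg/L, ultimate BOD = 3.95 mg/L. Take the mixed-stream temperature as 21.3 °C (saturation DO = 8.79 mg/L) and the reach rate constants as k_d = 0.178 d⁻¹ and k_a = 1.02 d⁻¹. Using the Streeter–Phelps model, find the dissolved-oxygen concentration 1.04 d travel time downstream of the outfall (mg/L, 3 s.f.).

DO ≈ 4.79 mg/L

Mixed DO = (1.02×7.55 + 0.187×1.02)/(1.02+0.187) = 7.892/1.207 = 6.538 mg/L.
Mixed L₀ = (1.02×3.95 + 0.187×181)/(1.207) = 37.88/1.207 = 31.38 mg/L.
Initial deficit D₀ = C_s − DO₀ = 8.79 − 6.538 = 2.252 mg/L.
D(1.04) = [0.178×31.38/(1.02−0.178)](e^(−0.178×1.04) − e^(−1.02×1.04)) + 2.252 e^(−1.02×1.04)
= 6.634 × (0.8310 − 0.3462) + 2.252 × 0.3462 = 3.996 mg/L.
DO = 8.79 − 3.996 = 4.794 mg/L.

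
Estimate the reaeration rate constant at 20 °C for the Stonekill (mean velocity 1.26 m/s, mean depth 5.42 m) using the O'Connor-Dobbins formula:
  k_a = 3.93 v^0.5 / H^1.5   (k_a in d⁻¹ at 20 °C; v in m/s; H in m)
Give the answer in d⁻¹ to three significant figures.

k_a ≈ 0.350 d⁻¹

k_a = 3.93 × 1.26^0.5 / 5.42^1.5 = 3.93 × 1.122 / 12.62 = 0.3496 d⁻¹.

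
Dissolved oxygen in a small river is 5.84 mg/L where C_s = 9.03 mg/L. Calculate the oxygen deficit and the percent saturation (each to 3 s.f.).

D = C_s − C = 9.03 − 5.84 = 3.19 mg/L.
% saturation = 5.84/9.03 × 100 = 64.7 %.

D ≈ 3.19 mg/L; 64.7 % saturation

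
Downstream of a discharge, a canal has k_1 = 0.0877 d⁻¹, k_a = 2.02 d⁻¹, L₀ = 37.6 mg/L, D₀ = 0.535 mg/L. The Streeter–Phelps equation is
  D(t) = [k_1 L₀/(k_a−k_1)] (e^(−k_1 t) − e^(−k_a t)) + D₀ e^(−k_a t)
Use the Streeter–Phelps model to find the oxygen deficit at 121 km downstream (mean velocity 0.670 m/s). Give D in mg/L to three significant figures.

D ≈ 1.40 mg/L

Travel time t = x/v = 121 km / (0.670 m/s) = 121000 m / 0.670 m/s = 180600 s = 2.090 d.
k_1 L₀/(k_a−k_1) = 0.0877×37.6/(2.02−0.0877) = 3.298/1.932 = 1.707 mg/L.
e^(−k_1 t) = e^(−0.0877×2.090) = 0.8325; e^(−k_a t) = e^(−2.02×2.090) = 0.01467.
D = 1.707 × (0.8325 − 0.01467) + 0.535 × 0.01467 = 1.396 + 0.007846 = 1.404 mg/L.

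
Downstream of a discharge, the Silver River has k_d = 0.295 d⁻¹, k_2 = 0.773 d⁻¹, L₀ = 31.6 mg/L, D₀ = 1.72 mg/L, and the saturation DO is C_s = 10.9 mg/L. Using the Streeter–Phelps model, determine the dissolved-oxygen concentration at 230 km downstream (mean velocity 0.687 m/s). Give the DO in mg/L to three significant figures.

Travel time t = x/v = 230 km / (0.687 m/s) = 230000 m / 0.687 m/s = 334800 s = 3.875 d.
k_d L₀/(k_2−k_d) = 0.295×31.6/(0.773−0.295) = 9.322/0.4780 = 19.50 mg/L.
e^(−k_d t) = e^(−0.295×3.875) = 0.3188; e^(−k_2 t) = e^(−0.773×3.875) = 0.05002.
D = 19.50 × (0.3188 − 0.05002) + 1.72 × 0.05002 = 5.242 + 0.08604 = 5.328 mg/L.
DO = C_s − D = 10.9 − 5.328 = 5.572 mg/L.

DO ≈ 5.57 mg/L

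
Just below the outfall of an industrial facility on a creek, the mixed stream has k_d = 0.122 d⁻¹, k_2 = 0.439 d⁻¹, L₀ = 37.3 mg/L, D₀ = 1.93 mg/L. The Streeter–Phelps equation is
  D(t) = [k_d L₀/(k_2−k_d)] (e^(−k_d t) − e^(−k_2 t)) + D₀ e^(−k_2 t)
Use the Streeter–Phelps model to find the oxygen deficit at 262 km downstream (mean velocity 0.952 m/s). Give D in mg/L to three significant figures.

Travel time t = x/v = 262 km / (0.952 m/s) = 262000 m / 0.952 m/s = 275200 s = 3.185 d.
k_d L₀/(k_2−k_d) = 0.122×37.3/(0.439−0.122) = 4.551/0.3170 = 14.36 mg/L.
e^(−k_d t) = e^(−0.122×3.185) = 0.6780; e^(−k_2 t) = e^(−0.439×3.185) = 0.2470.
D = 14.36 × (0.6780 − 0.2470) + 1.93 × 0.2470 = 6.187 + 0.4767 = 6.664 mg/L.

D ≈ 6.66 mg/L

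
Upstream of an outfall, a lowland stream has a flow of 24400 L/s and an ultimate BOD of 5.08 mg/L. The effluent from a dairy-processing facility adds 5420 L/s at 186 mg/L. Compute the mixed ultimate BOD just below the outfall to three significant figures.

Flow-weighted mixing: C = (Q_r C_r + Q_w C_w)/(Q_r + Q_w)
= (24400×5.08 + 5420×186)/(24400 + 5420) = 1.132×10^6/29820 = 37.96 mg/L.

38.0 mg/L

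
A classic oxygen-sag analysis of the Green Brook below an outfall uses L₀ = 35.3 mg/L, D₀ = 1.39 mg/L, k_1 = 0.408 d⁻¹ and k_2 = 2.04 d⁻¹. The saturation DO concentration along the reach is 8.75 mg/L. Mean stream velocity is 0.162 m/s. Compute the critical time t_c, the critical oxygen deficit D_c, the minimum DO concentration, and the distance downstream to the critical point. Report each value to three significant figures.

t_c ≈ 0.881 d; D_c ≈ 4.93 mg/L; min DO ≈ 3.82 mg/L; x_c ≈ 12.3 km

At the critical point dD/dt = 0, so k_1 L₀ e^(−k_1 t) = k_2 D. Substituting D(t) from the Streeter–Phelps equation and solving for t gives
t_c = ln[(k_2/k_1)(1 − D₀(k_2−k_1)/(k_1 L₀))] / (k_2−k_1).
Here k_2−k_1 = 1.632 d⁻¹ and 1 − D₀(k_2−k_1)/(k_1 L₀) = 1 − 1.39×1.632/(0.408×35.3) = 0.8425, so
t_c = ln(5.000 × 0.8425) / 1.632 = 1.438 / 1.632 = 0.8812 d.
L(t_c) = L₀ e^(−k_1 t_c) = 35.3 × 0.6980 = 24.64 mg/L, and at the critical point k_2 D_c = k_1 L, so D_c = (0.408/2.04) × 24.64 = 4.928 mg/L.
Minimum DO = C_s − D_c = 8.75 − 4.928 = 3.822 mg/L.
x_c = v t_c = 0.162 m/s × 0.8812 d × 86400 s/d = 12330 m ≈ 12.3 km.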